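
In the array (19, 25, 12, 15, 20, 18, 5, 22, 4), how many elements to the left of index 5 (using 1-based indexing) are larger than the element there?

1

The element at index 5 is 20.
Elements before it: 19, 25, 12, 15
Those larger than 20: 25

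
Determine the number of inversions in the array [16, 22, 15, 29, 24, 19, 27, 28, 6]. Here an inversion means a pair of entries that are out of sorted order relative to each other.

Element-by-element contributions:
16: 2
22: 3
15: 1
29: 5
24: 2
19: 1
27: 1
28: 1
6: 0
Sum: 2 + 3 + 1 + 5 + 2 + 1 + 1 + 1 + 0 = 16

16 inversions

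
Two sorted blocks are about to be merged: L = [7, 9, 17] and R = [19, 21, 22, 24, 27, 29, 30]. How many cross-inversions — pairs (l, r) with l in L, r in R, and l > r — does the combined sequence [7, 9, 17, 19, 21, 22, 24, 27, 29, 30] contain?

0 split inversions

Take each right-half value and tally the left-half values above it:
r = 19: none → 0
r = 21: none → 0
r = 22: none → 0
r = 24: none → 0
r = 27: none → 0
r = 29: none → 0
r = 30: none → 0
Cross-inversions: 0 + 0 + 0 + 0 + 0 + 0 + 0 = 0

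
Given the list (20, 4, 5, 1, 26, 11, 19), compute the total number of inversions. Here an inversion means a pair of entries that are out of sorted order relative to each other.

Inversions: 9

Out-of-order index pairs (1-indexed):
(1,2): 20 > 4
(1,3): 20 > 5
(1,4): 20 > 1
(1,6): 20 > 11
(1,7): 20 > 19
(2,4): 4 > 1
(3,4): 5 > 1
(5,6): 26 > 11
(5,7): 26 > 19
That's 9 pairs.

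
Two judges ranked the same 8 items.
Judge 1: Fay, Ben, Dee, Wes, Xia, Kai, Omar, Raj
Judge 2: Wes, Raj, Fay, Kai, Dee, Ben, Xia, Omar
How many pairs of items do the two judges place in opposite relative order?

Assign each item its position (1..8) in the first ordering, then rewrite the second ordering as that position sequence:
positions: Fay→1, Ben→2, Dee→3, Wes→4, Xia→5, Kai→6, Omar→7, Raj→8
second ordering as positions: [4, 8, 1, 6, 3, 2, 5, 7]
Discordant pairs = inversions in this position sequence.
4: 1, 3, 2 → 3
8: 1, 6, 3, 2, 5, 7 → 6
1: 0
6: 3, 2, 5 → 3
3: 2 → 1
2: 0
5: 0
7: 0
Total: 3 + 6 + 0 + 3 + 1 + 0 + 0 + 0 = 13

There are 13 discordant pairs.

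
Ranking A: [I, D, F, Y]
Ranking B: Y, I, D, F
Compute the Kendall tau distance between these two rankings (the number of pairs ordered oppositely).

Discordant pairs: 3

Assign each item its position (1..4) in the first ordering, then rewrite the second ordering as that position sequence:
positions: I→1, D→2, F→3, Y→4
second ordering as positions: [4, 1, 2, 3]
Discordant pairs = inversions in this position sequence.
4: 1, 2, 3 → 3
1: 0
2: 0
3: 0
Total: 3 + 0 + 0 + 0 = 3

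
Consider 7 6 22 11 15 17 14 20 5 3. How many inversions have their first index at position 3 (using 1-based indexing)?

The element at index 3 is 22.
Elements after it: 11, 15, 17, 14, 20, 5, 3
Those smaller than 22: 11, 15, 17, 14, 20, 5, 3

7 such elements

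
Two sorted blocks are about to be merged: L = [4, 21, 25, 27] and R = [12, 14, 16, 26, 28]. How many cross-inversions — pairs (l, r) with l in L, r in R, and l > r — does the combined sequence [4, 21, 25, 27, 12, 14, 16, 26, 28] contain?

10 split inversions

Count, for every r in R, how many entries of L exceed r:
r = 12: 21, 25, 27 → 3
r = 14: 21, 25, 27 → 3
r = 16: 21, 25, 27 → 3
r = 26: 27 → 1
r = 28: none → 0
Cross-inversions: 3 + 3 + 3 + 1 + 0 = 10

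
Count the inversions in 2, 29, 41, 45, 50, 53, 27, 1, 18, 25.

24

Sweep left to right; for each value list the smaller values that follow it:
2 → 1 → 1
29 → 27, 1, 18, 25 → 4
41 → 27, 1, 18, 25 → 4
45 → 27, 1, 18, 25 → 4
50 → 27, 1, 18, 25 → 4
53 → 27, 1, 18, 25 → 4
27 → 1, 18, 25 → 3
1 → none → 0
18 → none → 0
25 → none → 0
Sum: 1 + 4 + 4 + 4 + 4 + 4 + 3 + 0 + 0 + 0 = 24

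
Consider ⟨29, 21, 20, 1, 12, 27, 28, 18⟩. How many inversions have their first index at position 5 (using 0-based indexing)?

1 such element

The element at index 5 is 27.
Elements after it: 28, 18
Those smaller than 27: 18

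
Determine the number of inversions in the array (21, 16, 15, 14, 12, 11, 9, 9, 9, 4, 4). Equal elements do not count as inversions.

51

Count, for each position, how many later elements it exceeds:
21: 10
16: 9
15: 8
14: 7
12: 6
11: 5
9: 2
9: 2
9: 2
4: 0
4: 0
Sum: 10 + 9 + 8 + 7 + 6 + 5 + 2 + 2 + 2 + 0 + 0 = 51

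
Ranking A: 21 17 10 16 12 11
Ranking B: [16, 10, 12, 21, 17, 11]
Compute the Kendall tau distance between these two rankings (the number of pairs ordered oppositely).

7 discordant pairs

Assign each item its position (1..6) in the first ordering, then rewrite the second ordering as that position sequence:
positions: 21→1, 17→2, 10→3, 16→4, 12→5, 11→6
second ordering as positions: [4, 3, 5, 1, 2, 6]
Discordant pairs = inversions in this position sequence.
4: 3, 1, 2 → 3
3: 1, 2 → 2
5: 1, 2 → 2
1: 0
2: 0
6: 0
Total: 3 + 2 + 2 + 0 + 0 + 0 = 7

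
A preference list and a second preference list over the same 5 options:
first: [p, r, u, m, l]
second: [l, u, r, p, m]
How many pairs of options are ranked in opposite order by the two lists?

7

Assign each item its position (1..5) in the first ordering, then rewrite the second ordering as that position sequence:
positions: p→1, r→2, u→3, m→4, l→5
second ordering as positions: [5, 3, 2, 1, 4]
Discordant pairs = inversions in this position sequence.
5: 3, 2, 1, 4 → 4
3: 2, 1 → 2
2: 1 → 1
1: 0
4: 0
Total: 4 + 2 + 1 + 0 + 0 = 7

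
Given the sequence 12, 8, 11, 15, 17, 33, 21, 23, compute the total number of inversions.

4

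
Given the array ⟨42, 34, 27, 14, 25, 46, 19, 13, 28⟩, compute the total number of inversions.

24 inversions

For each element, count later entries that are smaller:
42 → 34, 27, 14, 25, 19, 13, 28 → 7
34 → 27, 14, 25, 19, 13, 28 → 6
27 → 14, 25, 19, 13 → 4
14 → 13 → 1
25 → 19, 13 → 2
46 → 19, 13, 28 → 3
19 → 13 → 1
13 → none → 0
28 → none → 0
Sum: 7 + 6 + 4 + 1 + 2 + 3 + 1 + 0 + 0 = 24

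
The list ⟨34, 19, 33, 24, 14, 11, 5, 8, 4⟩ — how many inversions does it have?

33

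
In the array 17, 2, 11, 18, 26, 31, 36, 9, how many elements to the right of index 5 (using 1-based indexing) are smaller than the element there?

1 such element

The element at index 5 is 26.
Elements after it: 31, 36, 9
Those smaller than 26: 9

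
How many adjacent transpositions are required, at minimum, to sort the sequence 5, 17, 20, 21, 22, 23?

0 adjacent swaps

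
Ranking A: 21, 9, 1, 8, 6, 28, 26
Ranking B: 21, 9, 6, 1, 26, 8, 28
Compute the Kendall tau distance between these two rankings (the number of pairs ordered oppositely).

Assign each item its position (1..7) in the first ordering, then rewrite the second ordering as that position sequence:
positions: 21→1, 9→2, 1→3, 8→4, 6→5, 28→6, 26→7
second ordering as positions: [1, 2, 5, 3, 7, 4, 6]
Discordant pairs = inversions in this position sequence.
1: 0
2: 0
5: 3, 4 → 2
3: 0
7: 4, 6 → 2
4: 0
6: 0
Total: 0 + 0 + 2 + 0 + 2 + 0 + 0 = 4

There are 4 discordant pairs.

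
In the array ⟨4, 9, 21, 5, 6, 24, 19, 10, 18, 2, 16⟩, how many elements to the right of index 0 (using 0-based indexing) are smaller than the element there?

The element at index 0 is 4.
Elements after it: 9, 21, 5, 6, 24, 19, 10, 18, 2, 16
Those smaller than 4: 2

1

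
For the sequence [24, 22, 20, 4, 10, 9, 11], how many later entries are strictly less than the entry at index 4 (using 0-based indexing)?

1

The element at index 4 is 10.
Elements after it: 9, 11
Those smaller than 10: 9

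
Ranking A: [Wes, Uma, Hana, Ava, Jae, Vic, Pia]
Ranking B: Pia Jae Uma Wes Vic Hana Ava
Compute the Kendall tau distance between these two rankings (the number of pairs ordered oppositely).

Assign each item its position (1..7) in the first ordering, then rewrite the second ordering as that position sequence:
positions: Wes→1, Uma→2, Hana→3, Ava→4, Jae→5, Vic→6, Pia→7
second ordering as positions: [7, 5, 2, 1, 6, 3, 4]
Discordant pairs = inversions in this position sequence.
7: 5, 2, 1, 6, 3, 4 → 6
5: 2, 1, 3, 4 → 4
2: 1 → 1
1: 0
6: 3, 4 → 2
3: 0
4: 0
Total: 6 + 4 + 1 + 0 + 2 + 0 + 0 = 13

13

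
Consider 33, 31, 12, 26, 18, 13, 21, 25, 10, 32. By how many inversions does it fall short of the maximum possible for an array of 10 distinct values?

18 inversions short

Maximum inversions for 10 distinct elements is C(10, 2) = 10·9/2 = 45.
Current inversions — for each element, count later smaller elements:
33: 9
31: 7
12: 1
26: 5
18: 2
13: 1
21: 1
25: 1
10: 0
32: 0
Current total: 9 + 7 + 1 + 5 + 2 + 1 + 1 + 1 + 0 + 0 = 27
Shortfall: 45 − 27 = 18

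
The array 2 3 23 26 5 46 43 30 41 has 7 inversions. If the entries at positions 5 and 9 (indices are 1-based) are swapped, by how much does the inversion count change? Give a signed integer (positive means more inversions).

+3

Positions 5 and 9 hold 5 and 41; after swapping, the array is [2, 3, 23, 26, 41, 46, 43, 30, 5].
Count, for each position, how many later elements it exceeds:
2: 0
3: 0
23: 1
26: 1
41: 2
46: 3
43: 2
30: 1
5: 0
Sum: 0 + 0 + 1 + 1 + 2 + 3 + 2 + 1 + 0 = 10
Change: 10 − 7 = +3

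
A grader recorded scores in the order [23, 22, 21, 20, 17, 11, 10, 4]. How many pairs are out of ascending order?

Element-by-element contributions:
23 → 22, 21, 20, 17, 11, 10, 4 → 7
22 → 21, 20, 17, 11, 10, 4 → 6
21 → 20, 17, 11, 10, 4 → 5
20 → 17, 11, 10, 4 → 4
17 → 11, 10, 4 → 3
11 → 10, 4 → 2
10 → 4 → 1
4 → none → 0
Sum: 7 + 6 + 5 + 4 + 3 + 2 + 1 + 0 = 28

There are 28 out-of-order pairs.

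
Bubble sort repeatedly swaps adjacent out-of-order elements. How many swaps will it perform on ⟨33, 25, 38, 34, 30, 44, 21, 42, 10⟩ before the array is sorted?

Minimum adjacent swaps = number of inversions (each swap of adjacent out-of-order elements removes one inversion and no swap can remove more).
Count inversions — for each element, later elements that are smaller:
33: 25, 30, 21, 10 → 4
25: 21, 10 → 2
38: 34, 30, 21, 10 → 4
34: 30, 21, 10 → 3
30: 21, 10 → 2
44: 21, 42, 10 → 3
21: 10 → 1
42: 10 → 1
10: none → 0
Total inversions: 4 + 2 + 4 + 3 + 2 + 3 + 1 + 1 + 0 = 20

20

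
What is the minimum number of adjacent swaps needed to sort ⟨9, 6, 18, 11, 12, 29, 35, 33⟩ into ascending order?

Minimum adjacent swaps = number of inversions (each swap of adjacent out-of-order elements removes one inversion and no swap can remove more).
Count inversions — for each element, later elements that are smaller:
9: 6 → 1
6: none → 0
18: 11, 12 → 2
11: none → 0
12: none → 0
29: none → 0
35: 33 → 1
33: none → 0
Total inversions: 1 + 0 + 2 + 0 + 0 + 0 + 1 + 0 = 4

4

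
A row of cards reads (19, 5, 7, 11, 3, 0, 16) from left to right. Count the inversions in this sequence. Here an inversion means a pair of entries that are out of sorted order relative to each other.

13 inversions

Element-by-element contributions:
19 → 5, 7, 11, 3, 0, 16 → 6
5 → 3, 0 → 2
7 → 3, 0 → 2
11 → 3, 0 → 2
3 → 0 → 1
0 → none → 0
16 → none → 0
Sum: 6 + 2 + 2 + 2 + 1 + 0 + 0 = 13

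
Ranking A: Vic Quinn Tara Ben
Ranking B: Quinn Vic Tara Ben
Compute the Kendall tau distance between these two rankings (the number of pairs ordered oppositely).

1 discordant pair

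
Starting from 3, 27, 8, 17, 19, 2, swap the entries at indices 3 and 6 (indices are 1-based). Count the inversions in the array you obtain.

7 inversions

Positions 3 and 6 hold 8 and 2; after swapping, the array is [3, 27, 2, 17, 19, 8].
Sweep left to right; for each value list the smaller values that follow it:
3 → 2 → 1
27 → 2, 17, 19, 8 → 4
2 → none → 0
17 → 8 → 1
19 → 8 → 1
8 → none → 0
Sum: 1 + 4 + 0 + 1 + 1 + 0 = 7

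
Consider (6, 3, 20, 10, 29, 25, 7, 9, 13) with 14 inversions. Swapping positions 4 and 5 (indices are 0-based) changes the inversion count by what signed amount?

-1

Positions 4 and 5 hold 29 and 25; after swapping, the array is [6, 3, 20, 10, 25, 29, 7, 9, 13].
Element-by-element contributions:
6 → 3 → 1
3 → none → 0
20 → 10, 7, 9, 13 → 4
10 → 7, 9 → 2
25 → 7, 9, 13 → 3
29 → 7, 9, 13 → 3
7 → none → 0
9 → none → 0
13 → none → 0
Sum: 1 + 0 + 4 + 2 + 3 + 3 + 0 + 0 + 0 = 13
Change: 13 − 14 = -1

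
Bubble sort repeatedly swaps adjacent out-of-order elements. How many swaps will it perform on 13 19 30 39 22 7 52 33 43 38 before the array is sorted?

There are 13 adjacent swaps.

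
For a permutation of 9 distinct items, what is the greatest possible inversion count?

36

The maximum occurs when the array is in strictly decreasing order: every one of the C(9, 2) pairs is inverted.
C(9, 2) = 9·8/2 = 36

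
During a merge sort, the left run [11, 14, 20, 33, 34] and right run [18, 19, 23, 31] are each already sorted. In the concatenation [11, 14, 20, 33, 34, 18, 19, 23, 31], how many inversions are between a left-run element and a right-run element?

10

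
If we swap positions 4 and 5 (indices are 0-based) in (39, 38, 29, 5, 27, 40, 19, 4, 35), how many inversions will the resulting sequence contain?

Positions 4 and 5 hold 27 and 40; after swapping, the array is [39, 38, 29, 5, 40, 27, 19, 4, 35].
Element-by-element contributions:
39 → 38, 29, 5, 27, 19, 4, 35 → 7
38 → 29, 5, 27, 19, 4, 35 → 6
29 → 5, 27, 19, 4 → 4
5 → 4 → 1
40 → 27, 19, 4, 35 → 4
27 → 19, 4 → 2
19 → 4 → 1
4 → none → 0
35 → none → 0
Sum: 7 + 6 + 4 + 1 + 4 + 2 + 1 + 0 + 0 = 25

25 inversions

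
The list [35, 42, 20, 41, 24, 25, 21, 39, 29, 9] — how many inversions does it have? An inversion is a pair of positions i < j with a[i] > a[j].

Element-by-element contributions:
35: 6
42: 8
20: 1
41: 6
24: 2
25: 2
21: 1
39: 2
29: 1
9: 0
Sum: 6 + 8 + 1 + 6 + 2 + 2 + 1 + 2 + 1 + 0 = 29

29 out-of-order pairs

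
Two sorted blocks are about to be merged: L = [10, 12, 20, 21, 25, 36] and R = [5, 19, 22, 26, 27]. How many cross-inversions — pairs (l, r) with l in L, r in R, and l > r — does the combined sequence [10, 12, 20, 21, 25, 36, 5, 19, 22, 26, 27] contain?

14 cross-inversions

Take each right-half value and tally the left-half values above it:
r = 5: 10, 12, 20, 21, 25, 36 → 6
r = 19: 20, 21, 25, 36 → 4
r = 22: 25, 36 → 2
r = 26: 36 → 1
r = 27: 36 → 1
Cross-inversions: 6 + 4 + 2 + 1 + 1 = 14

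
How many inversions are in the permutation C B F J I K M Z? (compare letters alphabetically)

For each element, count later entries that are smaller:
C: 1
B: 0
F: 0
J: 1
I: 0
K: 0
M: 0
Z: 0
Sum: 1 + 0 + 0 + 1 + 0 + 0 + 0 + 0 = 2

2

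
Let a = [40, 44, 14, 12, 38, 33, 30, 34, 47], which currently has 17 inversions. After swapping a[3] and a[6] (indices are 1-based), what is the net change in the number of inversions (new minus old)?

Positions 3 and 6 hold 14 and 33; after swapping, the array is [40, 44, 33, 12, 38, 14, 30, 34, 47].
For each element, count later entries that are smaller:
40: 6
44: 6
33: 3
12: 0
38: 3
14: 0
30: 0
34: 0
47: 0
Sum: 6 + 6 + 3 + 0 + 3 + 0 + 0 + 0 + 0 = 18
Change: 18 − 17 = +1

+1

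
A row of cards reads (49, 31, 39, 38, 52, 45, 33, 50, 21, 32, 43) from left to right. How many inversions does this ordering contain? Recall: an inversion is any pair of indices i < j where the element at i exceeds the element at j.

Count, for each position, how many later elements it exceeds:
49 → 31, 39, 38, 45, 33, 21, 32, 43 → 8
31 → 21 → 1
39 → 38, 33, 21, 32 → 4
38 → 33, 21, 32 → 3
52 → 45, 33, 50, 21, 32, 43 → 6
45 → 33, 21, 32, 43 → 4
33 → 21, 32 → 2
50 → 21, 32, 43 → 3
21 → none → 0
32 → none → 0
43 → none → 0
Sum: 8 + 1 + 4 + 3 + 6 + 4 + 2 + 3 + 0 + 0 + 0 = 31

Inversions: 31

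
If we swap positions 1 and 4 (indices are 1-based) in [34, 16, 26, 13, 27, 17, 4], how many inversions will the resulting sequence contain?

10

Positions 1 and 4 hold 34 and 13; after swapping, the array is [13, 16, 26, 34, 27, 17, 4].
Sweep left to right; for each value list the smaller values that follow it:
13 → 4 → 1
16 → 4 → 1
26 → 17, 4 → 2
34 → 27, 17, 4 → 3
27 → 17, 4 → 2
17 → 4 → 1
4 → none → 0
Sum: 1 + 1 + 2 + 3 + 2 + 1 + 0 = 10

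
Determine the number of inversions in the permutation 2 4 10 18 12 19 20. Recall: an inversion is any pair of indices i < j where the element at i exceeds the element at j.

Sweep left to right; for each value list the smaller values that follow it:
2 → none → 0
4 → none → 0
10 → none → 0
18 → 12 → 1
12 → none → 0
19 → none → 0
20 → none → 0
Sum: 0 + 0 + 0 + 1 + 0 + 0 + 0 = 1

1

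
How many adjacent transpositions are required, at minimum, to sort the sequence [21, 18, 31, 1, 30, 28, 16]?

12

Each adjacent swap fixes exactly one inversion, so the minimum swap count equals the number of inversions.
Count inversions — for each element, later elements that are smaller:
21: 18, 1, 16 → 3
18: 1, 16 → 2
31: 1, 30, 28, 16 → 4
1: none → 0
30: 28, 16 → 2
28: 16 → 1
16: none → 0
Total inversions: 3 + 2 + 4 + 0 + 2 + 1 + 0 = 12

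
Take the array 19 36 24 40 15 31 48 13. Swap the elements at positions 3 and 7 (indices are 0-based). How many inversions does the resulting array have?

Positions 3 and 7 hold 40 and 13; after swapping, the array is [19, 36, 24, 13, 15, 31, 48, 40].
Element-by-element contributions:
19 → 13, 15 → 2
36 → 24, 13, 15, 31 → 4
24 → 13, 15 → 2
13 → none → 0
15 → none → 0
31 → none → 0
48 → 40 → 1
40 → none → 0
Sum: 2 + 4 + 2 + 0 + 0 + 0 + 1 + 0 = 9

There are 9 inversions.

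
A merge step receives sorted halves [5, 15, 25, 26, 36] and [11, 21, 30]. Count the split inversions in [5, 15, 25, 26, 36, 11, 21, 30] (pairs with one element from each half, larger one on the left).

Split inversions: 8

Take each right-half value and tally the left-half values above it:
r = 11: 15, 25, 26, 36 → 4
r = 21: 25, 26, 36 → 3
r = 30: 36 → 1
Cross-inversions: 4 + 3 + 1 = 8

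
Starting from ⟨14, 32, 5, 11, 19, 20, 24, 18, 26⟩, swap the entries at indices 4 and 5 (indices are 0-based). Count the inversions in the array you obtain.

Positions 4 and 5 hold 19 and 20; after swapping, the array is [14, 32, 5, 11, 20, 19, 24, 18, 26].
For each element, count later entries that are smaller:
14 → 5, 11 → 2
32 → 5, 11, 20, 19, 24, 18, 26 → 7
5 → none → 0
11 → none → 0
20 → 19, 18 → 2
19 → 18 → 1
24 → 18 → 1
18 → none → 0
26 → none → 0
Sum: 2 + 7 + 0 + 0 + 2 + 1 + 1 + 0 + 0 = 13

13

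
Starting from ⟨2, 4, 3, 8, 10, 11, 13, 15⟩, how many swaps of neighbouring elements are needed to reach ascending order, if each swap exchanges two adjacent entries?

Minimum adjacent swaps = number of inversions (each swap of adjacent out-of-order elements removes one inversion and no swap can remove more).
Count inversions — for each element, later elements that are smaller:
2: none → 0
4: 3 → 1
3: none → 0
8: none → 0
10: none → 0
11: none → 0
13: none → 0
15: none → 0
Total inversions: 0 + 1 + 0 + 0 + 0 + 0 + 0 + 0 = 1

Adjacent swaps: 1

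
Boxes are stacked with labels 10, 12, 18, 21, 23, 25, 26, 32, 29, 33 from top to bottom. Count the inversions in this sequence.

1

Element-by-element contributions:
10 → none → 0
12 → none → 0
18 → none → 0
21 → none → 0
23 → none → 0
25 → none → 0
26 → none → 0
32 → 29 → 1
29 → none → 0
33 → none → 0
Sum: 0 + 0 + 0 + 0 + 0 + 0 + 0 + 1 + 0 + 0 = 1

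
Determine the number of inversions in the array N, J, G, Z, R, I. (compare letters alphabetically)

8 inversions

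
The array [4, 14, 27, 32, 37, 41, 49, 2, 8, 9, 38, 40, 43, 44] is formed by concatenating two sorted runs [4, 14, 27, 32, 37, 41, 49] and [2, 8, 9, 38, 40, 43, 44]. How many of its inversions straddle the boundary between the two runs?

Split inversions: 25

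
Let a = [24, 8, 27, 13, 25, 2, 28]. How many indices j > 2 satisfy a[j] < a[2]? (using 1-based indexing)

The element at index 2 is 8.
Elements after it: 27, 13, 25, 2, 28
Those smaller than 8: 2

1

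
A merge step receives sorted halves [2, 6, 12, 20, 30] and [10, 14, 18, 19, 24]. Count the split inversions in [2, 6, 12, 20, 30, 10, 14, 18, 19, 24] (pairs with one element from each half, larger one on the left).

For each element r of the right run, count left-run elements greater than r:
r = 10: 12, 20, 30 → 3
r = 14: 20, 30 → 2
r = 18: 20, 30 → 2
r = 19: 20, 30 → 2
r = 24: 30 → 1
Cross-inversions: 3 + 2 + 2 + 2 + 1 = 10

10 split inversions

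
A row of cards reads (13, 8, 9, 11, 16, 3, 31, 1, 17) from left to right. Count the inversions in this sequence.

Count, for each position, how many later elements it exceeds:
13: 5
8: 2
9: 2
11: 2
16: 2
3: 1
31: 2
1: 0
17: 0
Sum: 5 + 2 + 2 + 2 + 2 + 1 + 2 + 0 + 0 = 16

16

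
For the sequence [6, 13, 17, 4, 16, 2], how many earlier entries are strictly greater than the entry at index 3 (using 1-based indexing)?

0

The element at index 3 is 17.
Elements before it: 6, 13
None of them are larger than 17.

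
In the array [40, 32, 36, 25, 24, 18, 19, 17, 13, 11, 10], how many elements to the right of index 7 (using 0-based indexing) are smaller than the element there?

The element at index 7 is 17.
Elements after it: 13, 11, 10
Those smaller than 17: 13, 11, 10

3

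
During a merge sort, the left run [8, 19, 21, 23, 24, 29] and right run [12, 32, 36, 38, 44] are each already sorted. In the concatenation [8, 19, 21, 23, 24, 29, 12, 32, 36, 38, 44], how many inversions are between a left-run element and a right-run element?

5

For each element r of the right run, count left-run elements greater than r:
r = 12: 19, 21, 23, 24, 29 → 5
r = 32: none → 0
r = 36: none → 0
r = 38: none → 0
r = 44: none → 0
Cross-inversions: 5 + 0 + 0 + 0 + 0 = 5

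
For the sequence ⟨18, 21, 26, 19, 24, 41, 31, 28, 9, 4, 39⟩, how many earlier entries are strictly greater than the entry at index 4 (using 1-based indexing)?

The element at index 4 is 19.
Elements before it: 18, 21, 26
Those larger than 19: 21, 26

2 such elements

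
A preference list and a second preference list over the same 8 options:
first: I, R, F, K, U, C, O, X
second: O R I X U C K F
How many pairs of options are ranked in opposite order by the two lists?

Assign each item its position (1..8) in the first ordering, then rewrite the second ordering as that position sequence:
positions: I→1, R→2, F→3, K→4, U→5, C→6, O→7, X→8
second ordering as positions: [7, 2, 1, 8, 5, 6, 4, 3]
Discordant pairs = inversions in this position sequence.
7: 2, 1, 5, 6, 4, 3 → 6
2: 1 → 1
1: 0
8: 5, 6, 4, 3 → 4
5: 4, 3 → 2
6: 4, 3 → 2
4: 3 → 1
3: 0
Total: 6 + 1 + 0 + 4 + 2 + 2 + 1 + 0 = 16

16 pairs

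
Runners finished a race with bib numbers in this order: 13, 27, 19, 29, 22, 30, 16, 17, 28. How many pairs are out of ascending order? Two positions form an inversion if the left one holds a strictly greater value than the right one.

Element-by-element contributions:
13 → none → 0
27 → 19, 22, 16, 17 → 4
19 → 16, 17 → 2
29 → 22, 16, 17, 28 → 4
22 → 16, 17 → 2
30 → 16, 17, 28 → 3
16 → none → 0
17 → none → 0
28 → none → 0
Sum: 0 + 4 + 2 + 4 + 2 + 3 + 0 + 0 + 0 = 15

15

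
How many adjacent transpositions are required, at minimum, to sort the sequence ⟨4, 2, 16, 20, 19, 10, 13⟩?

Each adjacent swap fixes exactly one inversion, so the minimum swap count equals the number of inversions.
Count inversions — for each element, later elements that are smaller:
4: 2 → 1
2: none → 0
16: 10, 13 → 2
20: 19, 10, 13 → 3
19: 10, 13 → 2
10: none → 0
13: none → 0
Total inversions: 1 + 0 + 2 + 3 + 2 + 0 + 0 = 8

8 swaps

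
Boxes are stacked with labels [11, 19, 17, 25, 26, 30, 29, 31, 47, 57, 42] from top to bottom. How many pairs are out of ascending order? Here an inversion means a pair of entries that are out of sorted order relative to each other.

There are 4 inversions.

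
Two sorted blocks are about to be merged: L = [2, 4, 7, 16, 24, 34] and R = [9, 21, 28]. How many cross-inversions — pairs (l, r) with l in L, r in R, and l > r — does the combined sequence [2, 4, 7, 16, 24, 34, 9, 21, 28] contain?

Split inversions: 6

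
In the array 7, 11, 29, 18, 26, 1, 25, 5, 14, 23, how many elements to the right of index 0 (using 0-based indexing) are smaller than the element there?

2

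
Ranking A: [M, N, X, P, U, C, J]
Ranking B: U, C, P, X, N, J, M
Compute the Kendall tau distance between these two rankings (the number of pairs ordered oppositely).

15 discordant pairs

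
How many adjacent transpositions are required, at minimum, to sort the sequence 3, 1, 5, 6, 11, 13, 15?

The minimum number of adjacent swaps to sort an array equals its inversion count, since every such swap removes exactly one inversion.
Count inversions — for each element, later elements that are smaller:
3: 1 → 1
1: none → 0
5: none → 0
6: none → 0
11: none → 0
13: none → 0
15: none → 0
Total inversions: 1 + 0 + 0 + 0 + 0 + 0 + 0 = 1

1 swap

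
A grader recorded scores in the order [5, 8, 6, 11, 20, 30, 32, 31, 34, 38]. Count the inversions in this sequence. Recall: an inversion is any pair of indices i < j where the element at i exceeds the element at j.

For each element, count later entries that are smaller:
5 → none → 0
8 → 6 → 1
6 → none → 0
11 → none → 0
20 → none → 0
30 → none → 0
32 → 31 → 1
31 → none → 0
34 → none → 0
38 → none → 0
Sum: 0 + 1 + 0 + 0 + 0 + 0 + 1 + 0 + 0 + 0 = 2

2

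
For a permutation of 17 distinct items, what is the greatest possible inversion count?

A reversed (strictly descending) arrangement makes every pair an inversion, giving C(17, 2) inversions.
C(17, 2) = 17·16/2 = 136

136 inversions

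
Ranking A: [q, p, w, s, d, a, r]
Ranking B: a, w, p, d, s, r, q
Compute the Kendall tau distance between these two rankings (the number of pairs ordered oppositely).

Assign each item its position (1..7) in the first ordering, then rewrite the second ordering as that position sequence:
positions: q→1, p→2, w→3, s→4, d→5, a→6, r→7
second ordering as positions: [6, 3, 2, 5, 4, 7, 1]
Discordant pairs = inversions in this position sequence.
6: 3, 2, 5, 4, 1 → 5
3: 2, 1 → 2
2: 1 → 1
5: 4, 1 → 2
4: 1 → 1
7: 1 → 1
1: 0
Total: 5 + 2 + 1 + 2 + 1 + 1 + 0 = 12

There are 12 discordant pairs.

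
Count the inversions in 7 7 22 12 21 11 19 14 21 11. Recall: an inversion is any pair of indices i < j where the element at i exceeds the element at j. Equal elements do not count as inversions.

Sweep left to right; for each value list the smaller values that follow it:
7: 0
7: 0
22: 7
12: 2
21: 4
11: 0
19: 2
14: 1
21: 1
11: 0
Sum: 0 + 0 + 7 + 2 + 4 + 0 + 2 + 1 + 1 + 0 = 17

17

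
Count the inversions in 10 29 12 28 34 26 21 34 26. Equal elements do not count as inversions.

Count, for each position, how many later elements it exceeds:
10: 0
29: 5
12: 0
28: 3
34: 3
26: 1
21: 0
34: 1
26: 0
Sum: 0 + 5 + 0 + 3 + 3 + 1 + 0 + 1 + 0 = 13

13 inversions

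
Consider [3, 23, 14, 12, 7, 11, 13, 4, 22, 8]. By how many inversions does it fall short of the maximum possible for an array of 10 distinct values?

21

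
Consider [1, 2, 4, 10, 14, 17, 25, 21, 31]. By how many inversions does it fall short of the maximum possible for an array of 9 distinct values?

35

Maximum inversions for 9 distinct elements is C(9, 2) = 9·8/2 = 36.
Current inversions — for each element, count later smaller elements:
1: 0
2: 0
4: 0
10: 0
14: 0
17: 0
25: 1
21: 0
31: 0
Current total: 0 + 0 + 0 + 0 + 0 + 0 + 1 + 0 + 0 = 1
Shortfall: 36 − 1 = 35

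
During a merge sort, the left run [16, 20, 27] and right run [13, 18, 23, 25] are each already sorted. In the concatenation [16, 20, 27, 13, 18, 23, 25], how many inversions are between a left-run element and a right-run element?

7

For each element r of the right run, count left-run elements greater than r:
r = 13: 16, 20, 27 → 3
r = 18: 20, 27 → 2
r = 23: 27 → 1
r = 25: 27 → 1
Cross-inversions: 3 + 2 + 1 + 1 = 7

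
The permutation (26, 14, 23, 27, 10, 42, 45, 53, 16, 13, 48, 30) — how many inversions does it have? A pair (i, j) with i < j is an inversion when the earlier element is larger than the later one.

Sweep left to right; for each value list the smaller values that follow it:
26: 5
14: 2
23: 3
27: 3
10: 0
42: 3
45: 3
53: 4
16: 1
13: 0
48: 1
30: 0
Sum: 5 + 2 + 3 + 3 + 0 + 3 + 3 + 4 + 1 + 0 + 1 + 0 = 25

25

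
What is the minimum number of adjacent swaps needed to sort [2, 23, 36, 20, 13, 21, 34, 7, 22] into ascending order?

The minimum number of adjacent swaps to sort an array equals its inversion count, since every such swap removes exactly one inversion.
Count inversions — for each element, later elements that are smaller:
2: none → 0
23: 20, 13, 21, 7, 22 → 5
36: 20, 13, 21, 34, 7, 22 → 6
20: 13, 7 → 2
13: 7 → 1
21: 7 → 1
34: 7, 22 → 2
7: none → 0
22: none → 0
Total inversions: 0 + 5 + 6 + 2 + 1 + 1 + 2 + 0 + 0 = 17

Adjacent swaps: 17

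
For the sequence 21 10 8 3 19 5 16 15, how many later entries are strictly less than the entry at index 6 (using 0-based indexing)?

The element at index 6 is 16.
Elements after it: 15
Those smaller than 16: 15

1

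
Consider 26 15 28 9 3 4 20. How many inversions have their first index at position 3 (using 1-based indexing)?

4

The element at index 3 is 28.
Elements after it: 9, 3, 4, 20
Those smaller than 28: 9, 3, 4, 20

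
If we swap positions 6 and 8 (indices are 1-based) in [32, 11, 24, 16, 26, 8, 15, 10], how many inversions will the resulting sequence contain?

Positions 6 and 8 hold 8 and 10; after swapping, the array is [32, 11, 24, 16, 26, 10, 15, 8].
For each element, count later entries that are smaller:
32: 7
11: 2
24: 4
16: 3
26: 3
10: 1
15: 1
8: 0
Sum: 7 + 2 + 4 + 3 + 3 + 1 + 1 + 0 = 21

21 inversions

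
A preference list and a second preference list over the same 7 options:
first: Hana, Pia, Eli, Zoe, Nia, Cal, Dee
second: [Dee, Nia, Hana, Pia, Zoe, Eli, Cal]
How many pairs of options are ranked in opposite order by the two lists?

Assign each item its position (1..7) in the first ordering, then rewrite the second ordering as that position sequence:
positions: Hana→1, Pia→2, Eli→3, Zoe→4, Nia→5, Cal→6, Dee→7
second ordering as positions: [7, 5, 1, 2, 4, 3, 6]
Discordant pairs = inversions in this position sequence.
7: 5, 1, 2, 4, 3, 6 → 6
5: 1, 2, 4, 3 → 4
1: 0
2: 0
4: 3 → 1
3: 0
6: 0
Total: 6 + 4 + 0 + 0 + 1 + 0 + 0 = 11

11 pairs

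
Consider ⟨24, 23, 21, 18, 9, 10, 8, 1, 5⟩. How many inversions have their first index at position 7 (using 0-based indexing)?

The element at index 7 is 1.
Elements after it: 5
None of them are smaller than 1.

0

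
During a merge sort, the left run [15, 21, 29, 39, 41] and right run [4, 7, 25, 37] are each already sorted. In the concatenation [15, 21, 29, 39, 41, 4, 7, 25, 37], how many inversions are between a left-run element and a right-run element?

15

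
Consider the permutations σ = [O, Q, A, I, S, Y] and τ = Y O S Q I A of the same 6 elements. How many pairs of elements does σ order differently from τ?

Assign each item its position (1..6) in the first ordering, then rewrite the second ordering as that position sequence:
positions: O→1, Q→2, A→3, I→4, S→5, Y→6
second ordering as positions: [6, 1, 5, 2, 4, 3]
Discordant pairs = inversions in this position sequence.
6: 1, 5, 2, 4, 3 → 5
1: 0
5: 2, 4, 3 → 3
2: 0
4: 3 → 1
3: 0
Total: 5 + 0 + 3 + 0 + 1 + 0 = 9

There are 9 discordant pairs.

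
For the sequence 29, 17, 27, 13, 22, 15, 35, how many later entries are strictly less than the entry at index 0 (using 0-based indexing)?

5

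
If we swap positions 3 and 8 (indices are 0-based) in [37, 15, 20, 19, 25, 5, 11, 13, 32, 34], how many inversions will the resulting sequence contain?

Inversions: 25

Positions 3 and 8 hold 19 and 32; after swapping, the array is [37, 15, 20, 32, 25, 5, 11, 13, 19, 34].
Count, for each position, how many later elements it exceeds:
37: 9
15: 3
20: 4
32: 5
25: 4
5: 0
11: 0
13: 0
19: 0
34: 0
Sum: 9 + 3 + 4 + 5 + 4 + 0 + 0 + 0 + 0 + 0 = 25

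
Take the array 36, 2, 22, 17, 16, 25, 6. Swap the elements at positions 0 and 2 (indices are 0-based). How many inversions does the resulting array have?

There are 12 inversions.

Positions 0 and 2 hold 36 and 22; after swapping, the array is [22, 2, 36, 17, 16, 25, 6].
Sweep left to right; for each value list the smaller values that follow it:
22 → 2, 17, 16, 6 → 4
2 → none → 0
36 → 17, 16, 25, 6 → 4
17 → 16, 6 → 2
16 → 6 → 1
25 → 6 → 1
6 → none → 0
Sum: 4 + 0 + 4 + 2 + 1 + 1 + 0 = 12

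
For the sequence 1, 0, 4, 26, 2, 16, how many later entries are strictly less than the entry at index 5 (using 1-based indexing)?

0

The element at index 5 is 2.
Elements after it: 16
None of them are smaller than 2.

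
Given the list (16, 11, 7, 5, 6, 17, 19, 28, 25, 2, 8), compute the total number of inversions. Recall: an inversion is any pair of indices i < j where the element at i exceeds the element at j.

Sweep left to right; for each value list the smaller values that follow it:
16 → 11, 7, 5, 6, 2, 8 → 6
11 → 7, 5, 6, 2, 8 → 5
7 → 5, 6, 2 → 3
5 → 2 → 1
6 → 2 → 1
17 → 2, 8 → 2
19 → 2, 8 → 2
28 → 25, 2, 8 → 3
25 → 2, 8 → 2
2 → none → 0
8 → none → 0
Sum: 6 + 5 + 3 + 1 + 1 + 2 + 2 + 3 + 2 + 0 + 0 = 25

25 inversions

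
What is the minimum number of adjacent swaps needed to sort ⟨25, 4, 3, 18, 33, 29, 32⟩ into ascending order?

The minimum number of adjacent swaps to sort an array equals its inversion count, since every such swap removes exactly one inversion.
Count inversions — for each element, later elements that are smaller:
25: 4, 3, 18 → 3
4: 3 → 1
3: none → 0
18: none → 0
33: 29, 32 → 2
29: none → 0
32: none → 0
Total inversions: 3 + 1 + 0 + 0 + 2 + 0 + 0 = 6

6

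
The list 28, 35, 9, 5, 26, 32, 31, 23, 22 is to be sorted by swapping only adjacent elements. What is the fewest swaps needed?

21 adjacent swaps

The minimum number of adjacent swaps to sort an array equals its inversion count, since every such swap removes exactly one inversion.
Count inversions — for each element, later elements that are smaller:
28: 9, 5, 26, 23, 22 → 5
35: 9, 5, 26, 32, 31, 23, 22 → 7
9: 5 → 1
5: none → 0
26: 23, 22 → 2
32: 31, 23, 22 → 3
31: 23, 22 → 2
23: 22 → 1
22: none → 0
Total inversions: 5 + 7 + 1 + 0 + 2 + 3 + 2 + 1 + 0 = 21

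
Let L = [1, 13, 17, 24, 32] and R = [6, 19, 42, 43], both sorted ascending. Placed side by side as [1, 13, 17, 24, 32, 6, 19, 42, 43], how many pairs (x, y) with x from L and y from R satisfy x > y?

There are 6 split inversions.

Take each right-half value and tally the left-half values above it:
r = 6: 13, 17, 24, 32 → 4
r = 19: 24, 32 → 2
r = 42: none → 0
r = 43: none → 0
Cross-inversions: 4 + 2 + 0 + 0 = 6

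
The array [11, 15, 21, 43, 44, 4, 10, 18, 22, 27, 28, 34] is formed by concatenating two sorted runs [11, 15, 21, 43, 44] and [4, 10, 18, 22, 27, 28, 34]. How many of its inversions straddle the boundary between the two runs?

21

For each element r of the right run, count left-run elements greater than r:
r = 4: 11, 15, 21, 43, 44 → 5
r = 10: 11, 15, 21, 43, 44 → 5
r = 18: 21, 43, 44 → 3
r = 22: 43, 44 → 2
r = 27: 43, 44 → 2
r = 28: 43, 44 → 2
r = 34: 43, 44 → 2
Cross-inversions: 5 + 5 + 3 + 2 + 2 + 2 + 2 = 21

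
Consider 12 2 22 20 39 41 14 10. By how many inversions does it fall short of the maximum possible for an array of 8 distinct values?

Maximum inversions for 8 distinct elements is C(8, 2) = 8·7/2 = 28.
Current inversions — for each element, count later smaller elements:
12: 2
2: 0
22: 3
20: 2
39: 2
41: 2
14: 1
10: 0
Current total: 2 + 0 + 3 + 2 + 2 + 2 + 1 + 0 = 12
Shortfall: 28 − 12 = 16

16 inversions short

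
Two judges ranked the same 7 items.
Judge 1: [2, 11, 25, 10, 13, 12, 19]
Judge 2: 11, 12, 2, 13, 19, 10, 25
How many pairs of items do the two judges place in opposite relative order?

Discordant pairs: 10

Assign each item its position (1..7) in the first ordering, then rewrite the second ordering as that position sequence:
positions: 2→1, 11→2, 25→3, 10→4, 13→5, 12→6, 19→7
second ordering as positions: [2, 6, 1, 5, 7, 4, 3]
Discordant pairs = inversions in this position sequence.
2: 1 → 1
6: 1, 5, 4, 3 → 4
1: 0
5: 4, 3 → 2
7: 4, 3 → 2
4: 3 → 1
3: 0
Total: 1 + 4 + 0 + 2 + 2 + 1 + 0 = 10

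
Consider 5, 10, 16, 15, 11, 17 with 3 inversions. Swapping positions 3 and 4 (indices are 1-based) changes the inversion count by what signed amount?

Positions 3 and 4 hold 16 and 15; after swapping, the array is [5, 10, 15, 16, 11, 17].
Count, for each position, how many later elements it exceeds:
5: 0
10: 0
15: 1
16: 1
11: 0
17: 0
Sum: 0 + 0 + 1 + 1 + 0 + 0 = 2
Change: 2 − 3 = -1

-1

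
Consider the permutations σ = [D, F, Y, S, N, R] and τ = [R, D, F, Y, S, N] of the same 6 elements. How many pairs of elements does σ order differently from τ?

Assign each item its position (1..6) in the first ordering, then rewrite the second ordering as that position sequence:
positions: D→1, F→2, Y→3, S→4, N→5, R→6
second ordering as positions: [6, 1, 2, 3, 4, 5]
Discordant pairs = inversions in this position sequence.
6: 1, 2, 3, 4, 5 → 5
1: 0
2: 0
3: 0
4: 0
5: 0
Total: 5 + 0 + 0 + 0 + 0 + 0 = 5

5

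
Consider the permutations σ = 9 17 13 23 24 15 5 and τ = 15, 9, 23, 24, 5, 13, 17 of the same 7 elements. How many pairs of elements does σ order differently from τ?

12 discordant pairs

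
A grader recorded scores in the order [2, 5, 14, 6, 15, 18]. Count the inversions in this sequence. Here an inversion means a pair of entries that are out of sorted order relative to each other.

Count, for each position, how many later elements it exceeds:
2: 0
5: 0
14: 1
6: 0
15: 0
18: 0
Sum: 0 + 0 + 1 + 0 + 0 + 0 = 1

1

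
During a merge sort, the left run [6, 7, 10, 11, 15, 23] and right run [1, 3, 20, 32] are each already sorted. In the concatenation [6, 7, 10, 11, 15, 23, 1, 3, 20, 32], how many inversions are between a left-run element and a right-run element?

13

For each element r of the right run, count left-run elements greater than r:
r = 1: 6, 7, 10, 11, 15, 23 → 6
r = 3: 6, 7, 10, 11, 15, 23 → 6
r = 20: 23 → 1
r = 32: none → 0
Cross-inversions: 6 + 6 + 1 + 0 = 13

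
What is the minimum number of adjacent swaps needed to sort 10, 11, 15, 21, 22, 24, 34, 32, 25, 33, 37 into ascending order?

The minimum number of adjacent swaps to sort an array equals its inversion count, since every such swap removes exactly one inversion.
Count inversions — for each element, later elements that are smaller:
10: none → 0
11: none → 0
15: none → 0
21: none → 0
22: none → 0
24: none → 0
34: 32, 25, 33 → 3
32: 25 → 1
25: none → 0
33: none → 0
37: none → 0
Total inversions: 0 + 0 + 0 + 0 + 0 + 0 + 3 + 1 + 0 + 0 + 0 = 4

Adjacent swaps: 4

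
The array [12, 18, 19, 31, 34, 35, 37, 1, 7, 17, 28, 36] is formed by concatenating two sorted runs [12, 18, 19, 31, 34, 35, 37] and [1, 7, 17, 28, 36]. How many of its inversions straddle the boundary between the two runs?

25 split inversions

Take each right-half value and tally the left-half values above it:
r = 1: 12, 18, 19, 31, 34, 35, 37 → 7
r = 7: 12, 18, 19, 31, 34, 35, 37 → 7
r = 17: 18, 19, 31, 34, 35, 37 → 6
r = 28: 31, 34, 35, 37 → 4
r = 36: 37 → 1
Cross-inversions: 7 + 7 + 6 + 4 + 1 = 25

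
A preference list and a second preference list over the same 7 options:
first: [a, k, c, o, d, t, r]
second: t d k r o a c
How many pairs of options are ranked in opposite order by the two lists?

Pairs: 15

Assign each item its position (1..7) in the first ordering, then rewrite the second ordering as that position sequence:
positions: a→1, k→2, c→3, o→4, d→5, t→6, r→7
second ordering as positions: [6, 5, 2, 7, 4, 1, 3]
Discordant pairs = inversions in this position sequence.
6: 5, 2, 4, 1, 3 → 5
5: 2, 4, 1, 3 → 4
2: 1 → 1
7: 4, 1, 3 → 3
4: 1, 3 → 2
1: 0
3: 0
Total: 5 + 4 + 1 + 3 + 2 + 0 + 0 = 15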